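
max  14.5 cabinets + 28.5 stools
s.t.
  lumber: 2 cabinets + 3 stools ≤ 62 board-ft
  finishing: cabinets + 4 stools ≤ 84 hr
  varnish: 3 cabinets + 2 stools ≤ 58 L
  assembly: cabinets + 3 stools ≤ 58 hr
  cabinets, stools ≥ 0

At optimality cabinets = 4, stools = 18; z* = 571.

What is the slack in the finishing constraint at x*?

8

finishing used = 1·4 + 4·18 = 76; slack = 84 − 76 = 8.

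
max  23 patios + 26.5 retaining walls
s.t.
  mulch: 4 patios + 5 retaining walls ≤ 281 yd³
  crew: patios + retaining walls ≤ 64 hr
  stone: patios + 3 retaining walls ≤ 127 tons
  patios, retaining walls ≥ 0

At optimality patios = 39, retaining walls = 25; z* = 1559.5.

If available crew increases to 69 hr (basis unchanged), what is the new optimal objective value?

1604.5

Check each constraint at x*: mulch 281/281 (tight); crew 64/64 (tight); stone 114/127 (slack 13).
By complementary slackness, y = 0 for the non-binding constraint.
Dual feasibility on the basic columns requires 4·y_mulch + 1·y_crew = 23, 5·y_mulch + 1·y_crew = 26.5.
This yields shadow prices y_mulch = 3.5, y_crew = 9.
Δz = y_crew·Δb = 9 × (5) = 45, so new z* = 1559.5 + 45 = 1604.5.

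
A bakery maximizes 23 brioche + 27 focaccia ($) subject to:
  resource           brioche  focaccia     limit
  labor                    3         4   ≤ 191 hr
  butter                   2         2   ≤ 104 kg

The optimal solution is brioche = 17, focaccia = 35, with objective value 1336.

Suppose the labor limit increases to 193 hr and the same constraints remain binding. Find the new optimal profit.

Check each constraint at x*: labor 191/191 (tight); butter 104/104 (tight).
From A_Bᵀ y = c: 3·y_labor + 2·y_butter = 23; 4·y_labor + 2·y_butter = 27.
This yields shadow prices y_labor = 4, y_butter = 5.5.
Δz = y_labor·Δb = 4 × (2) = 8, so new z* = 1336 + 8 = 1344.

1344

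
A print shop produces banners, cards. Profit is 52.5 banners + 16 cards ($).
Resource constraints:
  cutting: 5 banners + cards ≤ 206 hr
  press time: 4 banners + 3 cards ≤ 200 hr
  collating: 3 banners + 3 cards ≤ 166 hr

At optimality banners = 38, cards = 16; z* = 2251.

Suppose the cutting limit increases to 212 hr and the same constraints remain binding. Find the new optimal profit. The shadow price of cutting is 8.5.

Δb = 6, so new z* = 2251 + (8.5)·(6) = 2251 + 51 = 2302.

2302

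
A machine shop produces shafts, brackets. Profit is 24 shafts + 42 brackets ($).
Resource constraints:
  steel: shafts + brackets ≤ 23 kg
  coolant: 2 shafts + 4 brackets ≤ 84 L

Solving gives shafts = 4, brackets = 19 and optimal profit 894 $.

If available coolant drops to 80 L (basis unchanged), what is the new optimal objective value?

Check each constraint at x*: steel 23/23 (tight); coolant 84/84 (tight).
The binding rows give the dual system: 1·y_steel + 2·y_coolant = 24 and 1·y_steel + 4·y_coolant = 42.
Solving: y_steel = 6, y_coolant = 9.
Δz = y_coolant·Δb = 9 × (-4) = -36, so new z* = 894 − 36 = 858.

858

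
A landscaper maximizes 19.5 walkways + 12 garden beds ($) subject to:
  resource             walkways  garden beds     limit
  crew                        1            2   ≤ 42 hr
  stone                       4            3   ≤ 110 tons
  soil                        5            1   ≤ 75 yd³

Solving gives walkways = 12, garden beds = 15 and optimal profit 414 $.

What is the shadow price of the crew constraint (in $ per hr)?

Check each constraint at x*: crew 42/42 (tight); stone 93/110 (slack 17); soil 75/75 (tight).
Since stone is not tight, its dual is 0.
From A_Bᵀ y = c: 1·y_crew + 5·y_soil = 19.5; 2·y_crew + 1·y_soil = 12.
This yields shadow prices y_crew = 4.5, y_soil = 3.
Shadow price of crew = 4.5.

4.5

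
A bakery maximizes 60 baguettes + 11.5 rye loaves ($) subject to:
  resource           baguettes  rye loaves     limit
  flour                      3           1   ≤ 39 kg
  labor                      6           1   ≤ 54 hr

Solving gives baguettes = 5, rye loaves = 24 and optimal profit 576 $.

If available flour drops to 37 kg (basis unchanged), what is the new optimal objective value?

570

Both flour and labor are binding at x*.
Dual feasibility on the basic columns requires 3·y_flour + 6·y_labor = 60, 1·y_flour + 1·y_labor = 11.5.
This yields shadow prices y_flour = 3, y_labor = 8.5.
Δz = y_flour·Δb = 3 × (-2) = -6, so new z* = 576 − 6 = 570.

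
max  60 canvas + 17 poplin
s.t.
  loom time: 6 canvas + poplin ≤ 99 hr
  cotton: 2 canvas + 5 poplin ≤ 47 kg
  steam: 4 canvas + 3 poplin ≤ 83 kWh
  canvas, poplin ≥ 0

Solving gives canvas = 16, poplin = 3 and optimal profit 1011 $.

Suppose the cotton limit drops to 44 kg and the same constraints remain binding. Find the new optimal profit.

1006.5

Binding: loom time and cotton. Non-binding: steam (10 unused).
Slack constraints have shadow price 0 (complementary slackness).
Dual feasibility on the basic columns requires 6·y_loom time + 2·y_cotton = 60, 1·y_loom time + 5·y_cotton = 17.
Solving: y_loom time = 9.5, y_cotton = 1.5.
Δz = y_cotton·Δb = 1.5 × (-3) = -4.5, so new z* = 1011 − 4.5 = 1006.5.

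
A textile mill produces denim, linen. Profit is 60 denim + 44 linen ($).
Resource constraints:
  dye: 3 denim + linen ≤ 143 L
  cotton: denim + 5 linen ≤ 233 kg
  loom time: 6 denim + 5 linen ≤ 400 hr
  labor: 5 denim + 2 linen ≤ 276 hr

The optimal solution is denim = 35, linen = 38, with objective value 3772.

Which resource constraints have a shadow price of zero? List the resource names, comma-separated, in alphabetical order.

dye: 143/143 (binding)
cotton: 225/233 (slack 8)
loom time: 400/400 (binding)
labor: 251/276 (slack 25)
By complementary slackness, a constraint with positive slack has shadow price 0 → cotton, labor.

cotton, labor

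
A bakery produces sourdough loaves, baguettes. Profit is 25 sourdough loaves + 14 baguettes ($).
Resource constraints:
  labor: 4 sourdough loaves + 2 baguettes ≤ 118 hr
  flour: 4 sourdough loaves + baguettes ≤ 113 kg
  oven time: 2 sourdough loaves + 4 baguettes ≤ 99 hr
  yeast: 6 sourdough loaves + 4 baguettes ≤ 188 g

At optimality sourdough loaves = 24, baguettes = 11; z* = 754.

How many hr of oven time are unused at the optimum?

oven time used = 2·24 + 4·11 = 92; slack = 99 − 92 = 7.

7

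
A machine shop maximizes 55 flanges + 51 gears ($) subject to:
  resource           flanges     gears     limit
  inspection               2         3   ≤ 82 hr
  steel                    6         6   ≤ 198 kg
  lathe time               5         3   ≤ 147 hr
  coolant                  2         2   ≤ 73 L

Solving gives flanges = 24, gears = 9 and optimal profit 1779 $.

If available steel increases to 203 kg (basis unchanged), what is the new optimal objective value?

At the optimum: inspection uses 75 of 82 (slack = 7); steel uses 198 of 198 (binding); lathe time uses 147 of 147 (binding); coolant uses 66 of 73 (slack = 7).
Since inspection, coolant are not tight, their duals are 0.
The binding rows give the dual system: 6·y_steel + 5·y_lathe time = 55 and 6·y_steel + 3·y_lathe time = 51.
→ y_steel = 7.5 and y_lathe time = 2.
Δz = y_steel·Δb = 7.5 × (5) = 37.5, so new z* = 1779 + 37.5 = 1816.5.

1816.5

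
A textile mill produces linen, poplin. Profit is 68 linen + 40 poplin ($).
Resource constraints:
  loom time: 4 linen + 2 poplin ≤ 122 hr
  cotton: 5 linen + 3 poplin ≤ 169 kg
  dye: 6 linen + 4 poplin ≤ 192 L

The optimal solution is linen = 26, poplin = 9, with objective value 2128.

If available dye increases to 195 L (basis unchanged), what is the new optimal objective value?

At the optimum: loom time uses 122 of 122 (binding); cotton uses 157 of 169 (slack = 12); dye uses 192 of 192 (binding).
Slack constraints have shadow price 0 (complementary slackness).
Dual feasibility on the basic columns requires 4·y_loom time + 6·y_dye = 68, 2·y_loom time + 4·y_dye = 40.
This yields shadow prices y_loom time = 8, y_dye = 6.
Δz = y_dye·Δb = 6 × (3) = 18, so new z* = 2128 + 18 = 2146.

2146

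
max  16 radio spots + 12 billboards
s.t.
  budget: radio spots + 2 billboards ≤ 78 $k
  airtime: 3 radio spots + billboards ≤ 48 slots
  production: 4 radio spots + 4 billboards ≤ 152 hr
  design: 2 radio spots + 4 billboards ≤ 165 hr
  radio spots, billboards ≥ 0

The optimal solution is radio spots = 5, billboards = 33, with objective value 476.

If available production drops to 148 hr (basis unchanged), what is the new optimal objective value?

At the optimum: budget uses 71 of 78 (slack = 7); airtime uses 48 of 48 (binding); production uses 152 of 152 (binding); design uses 142 of 165 (slack = 23).
Since budget, design are not tight, their duals are 0.
Dual feasibility on the basic columns requires 3·y_airtime + 4·y_production = 16, 1·y_airtime + 4·y_production = 12.
This yields shadow prices y_airtime = 2, y_production = 2.5.
Δz = y_production·Δb = 2.5 × (-4) = -10, so new z* = 476 − 10 = 466.

466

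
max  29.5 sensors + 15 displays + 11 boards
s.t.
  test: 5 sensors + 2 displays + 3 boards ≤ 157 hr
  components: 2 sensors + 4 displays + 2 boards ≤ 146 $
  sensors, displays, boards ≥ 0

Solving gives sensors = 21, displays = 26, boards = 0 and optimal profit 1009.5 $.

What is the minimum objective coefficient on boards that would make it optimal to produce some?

18.5

Check each constraint at x*: test 157/157 (tight); components 146/146 (tight).
From A_Bᵀ y = c: 5·y_test + 2·y_components = 29.5; 2·y_test + 4·y_components = 15.
This yields shadow prices y_test = 5.5, y_components = 1.
boards enters the basis when its profit ≥ yᵀa₃ = 5.5·3 + 1·2 = 18.5.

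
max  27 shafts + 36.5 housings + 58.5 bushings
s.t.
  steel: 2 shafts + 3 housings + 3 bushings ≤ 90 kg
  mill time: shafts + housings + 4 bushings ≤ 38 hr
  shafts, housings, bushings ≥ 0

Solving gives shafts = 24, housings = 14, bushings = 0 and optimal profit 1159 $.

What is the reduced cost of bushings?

-2

At the optimum: steel uses 90 of 90 (binding); mill time uses 38 of 38 (binding).
The binding rows give the dual system: 2·y_steel + 1·y_mill time = 27 and 3·y_steel + 1·y_mill time = 36.5.
→ y_steel = 9.5 and y_mill time = 8.
Reduced cost of bushings: c₃ − yᵀa₃ = 58.5 − (9.5·3 + 8·4) = 58.5 − 60.5 = -2.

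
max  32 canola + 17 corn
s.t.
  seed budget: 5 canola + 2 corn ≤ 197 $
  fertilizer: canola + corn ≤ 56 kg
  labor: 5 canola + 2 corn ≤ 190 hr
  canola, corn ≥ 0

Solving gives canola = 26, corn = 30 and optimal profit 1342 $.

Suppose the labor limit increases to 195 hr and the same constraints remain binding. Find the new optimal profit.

1367

Binding: fertilizer and labor. Non-binding: seed budget (7 unused).
By complementary slackness, y = 0 for the non-binding constraint.
The binding rows give the dual system: 1·y_fertilizer + 5·y_labor = 32 and 1·y_fertilizer + 2·y_labor = 17.
→ y_fertilizer = 7 and y_labor = 5.
Δz = y_labor·Δb = 5 × (5) = 25, so new z* = 1342 + 25 = 1367.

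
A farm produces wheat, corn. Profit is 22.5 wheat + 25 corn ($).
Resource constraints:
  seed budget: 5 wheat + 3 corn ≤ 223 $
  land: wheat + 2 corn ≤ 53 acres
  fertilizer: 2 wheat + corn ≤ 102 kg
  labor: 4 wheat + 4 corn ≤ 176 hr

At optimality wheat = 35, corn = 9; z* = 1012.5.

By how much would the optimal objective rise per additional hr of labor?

5

Check each constraint at x*: seed budget 202/223 (slack 21); land 53/53 (tight); fertilizer 79/102 (slack 23); labor 176/176 (tight).
By complementary slackness, y = 0 for the non-binding constraints.
The binding rows give the dual system: 1·y_land + 4·y_labor = 22.5 and 2·y_land + 4·y_labor = 25.
This yields shadow prices y_land = 2.5, y_labor = 5.
Shadow price of labor = 5.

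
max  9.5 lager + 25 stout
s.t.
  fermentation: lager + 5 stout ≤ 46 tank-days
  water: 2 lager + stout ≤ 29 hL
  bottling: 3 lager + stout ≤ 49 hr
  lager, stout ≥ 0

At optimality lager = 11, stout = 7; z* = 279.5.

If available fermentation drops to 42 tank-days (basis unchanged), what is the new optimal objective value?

261.5

Check each constraint at x*: fermentation 46/46 (tight); water 29/29 (tight); bottling 40/49 (slack 9).
Slack constraints have shadow price 0 (complementary slackness).
The binding rows give the dual system: 1·y_fermentation + 2·y_water = 9.5 and 5·y_fermentation + 1·y_water = 25.
This yields shadow prices y_fermentation = 4.5, y_water = 2.5.
Δz = y_fermentation·Δb = 4.5 × (-4) = -18, so new z* = 279.5 − 18 = 261.5.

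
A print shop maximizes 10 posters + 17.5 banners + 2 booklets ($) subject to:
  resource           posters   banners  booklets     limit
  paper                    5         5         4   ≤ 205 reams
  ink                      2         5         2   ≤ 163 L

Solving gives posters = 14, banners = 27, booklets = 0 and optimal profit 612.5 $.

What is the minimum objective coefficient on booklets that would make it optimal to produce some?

9

Both paper and ink are binding at x*.
The binding rows give the dual system: 5·y_paper + 2·y_ink = 10 and 5·y_paper + 5·y_ink = 17.5.
This yields shadow prices y_paper = 1, y_ink = 2.5.
booklets enters the basis when its profit ≥ yᵀa₃ = 1·4 + 2.5·2 = 9.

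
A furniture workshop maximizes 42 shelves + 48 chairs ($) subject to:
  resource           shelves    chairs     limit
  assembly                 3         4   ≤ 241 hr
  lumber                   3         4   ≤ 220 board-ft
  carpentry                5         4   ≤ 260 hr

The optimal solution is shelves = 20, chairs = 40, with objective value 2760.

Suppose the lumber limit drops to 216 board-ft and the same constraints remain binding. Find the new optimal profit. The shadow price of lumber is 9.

Δb = -4, so new z* = 2760 + (9)·(-4) = 2760 − 36 = 2724.

2724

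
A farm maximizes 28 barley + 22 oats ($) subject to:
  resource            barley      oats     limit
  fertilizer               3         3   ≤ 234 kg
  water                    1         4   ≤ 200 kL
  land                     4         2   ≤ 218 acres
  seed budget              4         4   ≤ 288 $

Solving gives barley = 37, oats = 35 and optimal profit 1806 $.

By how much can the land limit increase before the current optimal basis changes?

70

Binding constraints: land, seed budget. The basis is B = [[4,2],[4,4]] with det 8.
Per unit increase in land, x* moves by d = (0.5, -0.5).
The basis stays optimal until oats reaches 0; allowable increase = 70 acres.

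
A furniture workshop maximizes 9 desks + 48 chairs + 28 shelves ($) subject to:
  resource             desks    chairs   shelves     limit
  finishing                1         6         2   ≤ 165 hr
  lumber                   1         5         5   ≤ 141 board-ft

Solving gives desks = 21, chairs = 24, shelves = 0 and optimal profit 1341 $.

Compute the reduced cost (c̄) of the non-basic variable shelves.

-8

Check each constraint at x*: finishing 165/165 (tight); lumber 141/141 (tight).
From A_Bᵀ y = c: 1·y_finishing + 1·y_lumber = 9; 6·y_finishing + 5·y_lumber = 48.
Solving: y_finishing = 3, y_lumber = 6.
Reduced cost of shelves: c₃ − yᵀa₃ = 28 − (3·2 + 6·5) = 28 − 36 = -8.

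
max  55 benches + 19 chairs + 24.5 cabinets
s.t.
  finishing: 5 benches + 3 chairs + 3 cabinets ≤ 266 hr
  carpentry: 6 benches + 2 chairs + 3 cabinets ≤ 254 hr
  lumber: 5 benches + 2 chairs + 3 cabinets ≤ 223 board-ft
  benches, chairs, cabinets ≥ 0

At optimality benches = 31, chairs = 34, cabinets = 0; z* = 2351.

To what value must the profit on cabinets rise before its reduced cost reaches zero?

28.5

Binding: carpentry and lumber. Non-binding: finishing (9 unused).
By complementary slackness, y = 0 for the non-binding constraint.
The binding rows give the dual system: 6·y_carpentry + 5·y_lumber = 55 and 2·y_carpentry + 2·y_lumber = 19.
Solving: y_carpentry = 7.5, y_lumber = 2.
cabinets enters the basis when its profit ≥ yᵀa₃ = 7.5·3 + 2·3 = 28.5.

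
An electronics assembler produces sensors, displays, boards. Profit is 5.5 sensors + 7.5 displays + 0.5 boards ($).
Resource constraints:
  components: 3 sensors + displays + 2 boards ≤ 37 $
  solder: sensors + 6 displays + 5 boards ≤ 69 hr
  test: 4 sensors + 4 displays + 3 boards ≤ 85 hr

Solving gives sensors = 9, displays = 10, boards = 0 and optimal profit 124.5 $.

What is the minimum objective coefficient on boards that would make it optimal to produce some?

Binding: components and solder. Non-binding: test (9 unused).
By complementary slackness, y = 0 for the non-binding constraint.
From A_Bᵀ y = c: 3·y_components + 1·y_solder = 5.5; 1·y_components + 6·y_solder = 7.5.
This yields shadow prices y_components = 1.5, y_solder = 1.
boards enters the basis when its profit ≥ yᵀa₃ = 1.5·2 + 1·5 = 8.

8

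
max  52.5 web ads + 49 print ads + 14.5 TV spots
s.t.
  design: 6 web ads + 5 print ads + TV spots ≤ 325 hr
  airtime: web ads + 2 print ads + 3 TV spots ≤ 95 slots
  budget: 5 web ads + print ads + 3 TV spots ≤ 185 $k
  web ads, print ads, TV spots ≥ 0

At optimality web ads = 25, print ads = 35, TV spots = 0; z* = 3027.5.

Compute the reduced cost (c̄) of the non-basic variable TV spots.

Check each constraint at x*: design 325/325 (tight); airtime 95/95 (tight); budget 160/185 (slack 25).
By complementary slackness, y = 0 for the non-binding constraint.
The binding rows give the dual system: 6·y_design + 1·y_airtime = 52.5 and 5·y_design + 2·y_airtime = 49.
→ y_design = 8 and y_airtime = 4.5.
Reduced cost of TV spots: c₃ − yᵀa₃ = 14.5 − (8·1 + 4.5·3) = 14.5 − 21.5 = -7.

-7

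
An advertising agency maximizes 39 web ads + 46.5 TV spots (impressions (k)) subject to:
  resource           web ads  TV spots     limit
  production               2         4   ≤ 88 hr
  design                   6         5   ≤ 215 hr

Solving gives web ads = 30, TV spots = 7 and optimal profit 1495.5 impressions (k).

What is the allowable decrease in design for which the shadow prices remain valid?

Binding constraints: production, design. The basis is B = [[2,4],[6,5]] with det -14.
Per unit decrease in design, x* moves by d = (-0.2857, 0.1429).
The basis stays optimal until web ads reaches 0; allowable decrease = 105 hr.

105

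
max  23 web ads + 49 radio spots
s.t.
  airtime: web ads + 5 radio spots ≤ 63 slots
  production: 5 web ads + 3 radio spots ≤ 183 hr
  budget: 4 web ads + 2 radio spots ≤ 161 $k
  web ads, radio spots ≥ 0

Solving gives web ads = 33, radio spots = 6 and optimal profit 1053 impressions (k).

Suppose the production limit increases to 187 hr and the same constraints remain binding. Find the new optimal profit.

At the optimum: airtime uses 63 of 63 (binding); production uses 183 of 183 (binding); budget uses 144 of 161 (slack = 17).
Since budget is not tight, its dual is 0.
The binding rows give the dual system: 1·y_airtime + 5·y_production = 23 and 5·y_airtime + 3·y_production = 49.
→ y_airtime = 8 and y_production = 3.
Δz = y_production·Δb = 3 × (4) = 12, so new z* = 1053 + 12 = 1065.

1065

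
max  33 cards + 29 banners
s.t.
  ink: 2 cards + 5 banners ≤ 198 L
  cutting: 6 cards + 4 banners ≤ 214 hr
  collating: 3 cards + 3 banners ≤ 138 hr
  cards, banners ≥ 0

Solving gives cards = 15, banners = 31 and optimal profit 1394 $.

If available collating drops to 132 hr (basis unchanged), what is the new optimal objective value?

1352

Binding: cutting and collating. Non-binding: ink (13 unused).
Since ink is not tight, its dual is 0.
Dual feasibility on the basic columns requires 6·y_cutting + 3·y_collating = 33, 4·y_cutting + 3·y_collating = 29.
→ y_cutting = 2 and y_collating = 7.
Δz = y_collating·Δb = 7 × (-6) = -42, so new z* = 1394 − 42 = 1352.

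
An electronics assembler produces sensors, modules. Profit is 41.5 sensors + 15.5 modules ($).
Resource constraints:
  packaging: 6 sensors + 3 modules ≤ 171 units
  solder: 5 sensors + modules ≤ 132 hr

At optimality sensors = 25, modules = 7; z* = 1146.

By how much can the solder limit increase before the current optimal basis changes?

10.5

Binding constraints: packaging, solder. The basis is B = [[6,3],[5,1]] with det -9.
Per unit increase in solder, x* moves by d = (0.3333, -0.6667).
The basis stays optimal until modules reaches 0; allowable increase = 10.5 hr.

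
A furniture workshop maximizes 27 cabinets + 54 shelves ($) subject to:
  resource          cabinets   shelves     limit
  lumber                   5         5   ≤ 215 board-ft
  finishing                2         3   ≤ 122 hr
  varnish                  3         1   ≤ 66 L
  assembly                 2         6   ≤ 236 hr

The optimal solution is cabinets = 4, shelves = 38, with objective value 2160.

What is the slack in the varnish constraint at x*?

16

varnish used = 3·4 + 1·38 = 50; slack = 66 − 50 = 16.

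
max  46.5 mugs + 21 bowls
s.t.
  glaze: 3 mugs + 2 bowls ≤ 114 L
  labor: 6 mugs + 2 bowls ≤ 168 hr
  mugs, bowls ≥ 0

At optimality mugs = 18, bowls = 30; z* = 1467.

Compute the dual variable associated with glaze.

5.5

Both glaze and labor are binding at x*.
Dual feasibility on the basic columns requires 3·y_glaze + 6·y_labor = 46.5, 2·y_glaze + 2·y_labor = 21.
Solving: y_glaze = 5.5, y_labor = 5.
Shadow price of glaze = 5.5.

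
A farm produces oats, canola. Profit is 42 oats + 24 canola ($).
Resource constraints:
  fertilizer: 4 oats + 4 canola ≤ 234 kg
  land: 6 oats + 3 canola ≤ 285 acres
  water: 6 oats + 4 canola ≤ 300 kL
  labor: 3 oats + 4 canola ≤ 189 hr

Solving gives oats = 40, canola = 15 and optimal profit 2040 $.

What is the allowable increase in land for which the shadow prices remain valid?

15

Binding constraints: land, water. The basis is B = [[6,3],[6,4]] with det 6.
Per unit increase in land, x* moves by d = (0.6667, -1).
The basis stays optimal until canola reaches 0; allowable increase = 15 acres.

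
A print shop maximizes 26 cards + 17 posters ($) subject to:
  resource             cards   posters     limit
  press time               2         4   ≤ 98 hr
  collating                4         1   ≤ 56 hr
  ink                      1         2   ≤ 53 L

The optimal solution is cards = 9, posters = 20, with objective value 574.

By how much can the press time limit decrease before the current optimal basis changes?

Binding constraints: press time, collating. The basis is B = [[2,4],[4,1]] with det -14.
Per unit decrease in press time, x* moves by d = (0.0714, -0.2857).
The basis stays optimal until posters reaches 0; allowable decrease = 70 hr.

70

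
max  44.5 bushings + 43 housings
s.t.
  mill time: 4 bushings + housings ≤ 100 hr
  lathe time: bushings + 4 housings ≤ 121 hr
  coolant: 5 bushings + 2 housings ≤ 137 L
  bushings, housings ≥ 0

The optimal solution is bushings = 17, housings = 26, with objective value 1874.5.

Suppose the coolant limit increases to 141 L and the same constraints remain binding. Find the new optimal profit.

1904.5

Binding: lathe time and coolant. Non-binding: mill time (6 unused).
By complementary slackness, y = 0 for the non-binding constraint.
From A_Bᵀ y = c: 1·y_lathe time + 5·y_coolant = 44.5; 4·y_lathe time + 2·y_coolant = 43.
This yields shadow prices y_lathe time = 7, y_coolant = 7.5.
Δz = y_coolant·Δb = 7.5 × (4) = 30, so new z* = 1874.5 + 30 = 1904.5.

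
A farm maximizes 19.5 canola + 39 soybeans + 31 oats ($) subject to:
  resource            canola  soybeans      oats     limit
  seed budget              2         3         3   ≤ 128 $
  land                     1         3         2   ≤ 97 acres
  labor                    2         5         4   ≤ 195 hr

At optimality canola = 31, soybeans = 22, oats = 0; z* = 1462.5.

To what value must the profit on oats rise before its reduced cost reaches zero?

32.5

Binding: seed budget and land. Non-binding: labor (23 unused).
By complementary slackness, y = 0 for the non-binding constraint.
From A_Bᵀ y = c: 2·y_seed budget + 1·y_land = 19.5; 3·y_seed budget + 3·y_land = 39.
Solving: y_seed budget = 6.5, y_land = 6.5.
oats enters the basis when its profit ≥ yᵀa₃ = 6.5·3 + 6.5·2 = 32.5.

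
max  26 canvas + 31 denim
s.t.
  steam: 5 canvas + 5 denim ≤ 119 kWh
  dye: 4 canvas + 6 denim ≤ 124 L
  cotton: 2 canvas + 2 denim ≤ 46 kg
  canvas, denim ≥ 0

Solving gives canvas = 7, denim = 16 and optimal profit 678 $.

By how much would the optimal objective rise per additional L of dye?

Binding: dye and cotton. Non-binding: steam (4 unused).
Since steam is not tight, its dual is 0.
Dual feasibility on the basic columns requires 4·y_dye + 2·y_cotton = 26, 6·y_dye + 2·y_cotton = 31.
This yields shadow prices y_dye = 2.5, y_cotton = 8.
Shadow price of dye = 2.5.

2.5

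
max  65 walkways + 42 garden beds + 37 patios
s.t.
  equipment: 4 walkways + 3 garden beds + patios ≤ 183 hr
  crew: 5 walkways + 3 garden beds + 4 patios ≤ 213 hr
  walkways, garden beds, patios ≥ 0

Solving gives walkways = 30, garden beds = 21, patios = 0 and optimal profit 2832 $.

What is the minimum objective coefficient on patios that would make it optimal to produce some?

41

Check each constraint at x*: equipment 183/183 (tight); crew 213/213 (tight).
The binding rows give the dual system: 4·y_equipment + 5·y_crew = 65 and 3·y_equipment + 3·y_crew = 42.
This yields shadow prices y_equipment = 5, y_crew = 9.
patios enters the basis when its profit ≥ yᵀa₃ = 5·1 + 9·4 = 41.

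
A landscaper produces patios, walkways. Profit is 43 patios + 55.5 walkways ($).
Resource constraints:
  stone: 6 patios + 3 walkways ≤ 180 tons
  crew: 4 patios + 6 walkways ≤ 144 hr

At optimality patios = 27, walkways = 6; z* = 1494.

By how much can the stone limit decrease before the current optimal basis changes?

108

Binding constraints: stone, crew. The basis is B = [[6,3],[4,6]] with det 24.
Per unit decrease in stone, x* moves by d = (-0.25, 0.1667).
The basis stays optimal until patios reaches 0; allowable decrease = 108 tons.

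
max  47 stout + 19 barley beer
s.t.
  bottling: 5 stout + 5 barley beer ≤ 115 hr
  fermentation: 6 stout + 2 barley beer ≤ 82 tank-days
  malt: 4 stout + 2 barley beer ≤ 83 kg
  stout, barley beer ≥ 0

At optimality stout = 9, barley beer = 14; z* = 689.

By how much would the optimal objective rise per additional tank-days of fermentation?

Check each constraint at x*: bottling 115/115 (tight); fermentation 82/82 (tight); malt 64/83 (slack 19).
Since malt is not tight, its dual is 0.
From A_Bᵀ y = c: 5·y_bottling + 6·y_fermentation = 47; 5·y_bottling + 2·y_fermentation = 19.
→ y_bottling = 1 and y_fermentation = 7.
Shadow price of fermentation = 7.

7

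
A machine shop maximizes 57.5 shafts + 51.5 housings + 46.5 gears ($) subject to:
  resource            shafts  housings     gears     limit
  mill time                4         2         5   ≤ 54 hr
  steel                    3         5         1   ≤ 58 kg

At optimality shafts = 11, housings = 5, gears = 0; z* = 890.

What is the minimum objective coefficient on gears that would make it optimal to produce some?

54

Both mill time and steel are binding at x*.
The binding rows give the dual system: 4·y_mill time + 3·y_steel = 57.5 and 2·y_mill time + 5·y_steel = 51.5.
This yields shadow prices y_mill time = 9.5, y_steel = 6.5.
gears enters the basis when its profit ≥ yᵀa₃ = 9.5·5 + 6.5·1 = 54.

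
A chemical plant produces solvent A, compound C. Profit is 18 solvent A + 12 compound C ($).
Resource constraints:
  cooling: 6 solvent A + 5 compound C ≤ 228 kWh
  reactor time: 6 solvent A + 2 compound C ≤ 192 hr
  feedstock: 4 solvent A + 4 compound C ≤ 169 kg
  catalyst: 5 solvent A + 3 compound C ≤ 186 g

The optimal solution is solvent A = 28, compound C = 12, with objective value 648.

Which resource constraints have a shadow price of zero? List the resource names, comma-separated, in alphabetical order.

catalyst, feedstock

cooling: 228/228 (binding)
reactor time: 192/192 (binding)
feedstock: 160/169 (slack 9)
catalyst: 176/186 (slack 10)
By complementary slackness, a constraint with positive slack has shadow price 0 → catalyst, feedstock.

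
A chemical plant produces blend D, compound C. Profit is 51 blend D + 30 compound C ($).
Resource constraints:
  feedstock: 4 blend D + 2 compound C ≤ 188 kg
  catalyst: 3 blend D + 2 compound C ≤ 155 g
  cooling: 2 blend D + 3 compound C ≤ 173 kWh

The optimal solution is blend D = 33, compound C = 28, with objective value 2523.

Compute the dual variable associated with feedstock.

At the optimum: feedstock uses 188 of 188 (binding); catalyst uses 155 of 155 (binding); cooling uses 150 of 173 (slack = 23).
Since cooling is not tight, its dual is 0.
The binding rows give the dual system: 4·y_feedstock + 3·y_catalyst = 51 and 2·y_feedstock + 2·y_catalyst = 30.
This yields shadow prices y_feedstock = 6, y_catalyst = 9.
Shadow price of feedstock = 6.

6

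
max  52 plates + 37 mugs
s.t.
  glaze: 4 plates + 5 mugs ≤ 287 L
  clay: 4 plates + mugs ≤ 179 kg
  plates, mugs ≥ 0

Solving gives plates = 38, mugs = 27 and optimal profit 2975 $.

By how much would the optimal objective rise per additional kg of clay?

Check each constraint at x*: glaze 287/287 (tight); clay 179/179 (tight).
The binding rows give the dual system: 4·y_glaze + 4·y_clay = 52 and 5·y_glaze + 1·y_clay = 37.
This yields shadow prices y_glaze = 6, y_clay = 7.
Shadow price of clay = 7.

7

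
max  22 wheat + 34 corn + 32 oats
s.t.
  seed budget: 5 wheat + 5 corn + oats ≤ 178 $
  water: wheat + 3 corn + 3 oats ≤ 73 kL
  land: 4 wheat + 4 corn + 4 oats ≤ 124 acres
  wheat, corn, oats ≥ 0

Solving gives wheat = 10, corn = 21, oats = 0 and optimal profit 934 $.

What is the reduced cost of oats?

Binding: water and land. Non-binding: seed budget (23 unused).
By complementary slackness, y = 0 for the non-binding constraint.
The binding rows give the dual system: 1·y_water + 4·y_land = 22 and 3·y_water + 4·y_land = 34.
This yields shadow prices y_water = 6, y_land = 4.
Reduced cost of oats: c₃ − yᵀa₃ = 32 − (6·3 + 4·4) = 32 − 34 = -2.

-2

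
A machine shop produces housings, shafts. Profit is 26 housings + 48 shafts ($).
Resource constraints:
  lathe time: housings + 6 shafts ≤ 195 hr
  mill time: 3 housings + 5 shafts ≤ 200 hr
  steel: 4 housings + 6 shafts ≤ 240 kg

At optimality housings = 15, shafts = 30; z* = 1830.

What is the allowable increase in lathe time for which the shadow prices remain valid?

Binding constraints: lathe time, steel. The basis is B = [[1,6],[4,6]] with det -18.
Per unit increase in lathe time, x* moves by d = (-0.3333, 0.2222).
The basis stays optimal until housings reaches 0; allowable increase = 45 hr.

45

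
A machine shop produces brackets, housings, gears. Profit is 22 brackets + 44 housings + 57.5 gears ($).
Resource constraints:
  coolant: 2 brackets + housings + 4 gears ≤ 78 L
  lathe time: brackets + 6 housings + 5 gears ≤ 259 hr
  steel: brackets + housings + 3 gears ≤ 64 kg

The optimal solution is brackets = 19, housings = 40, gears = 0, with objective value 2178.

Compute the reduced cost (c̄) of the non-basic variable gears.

-4.5

Check each constraint at x*: coolant 78/78 (tight); lathe time 259/259 (tight); steel 59/64 (slack 5).
Slack constraints have shadow price 0 (complementary slackness).
The binding rows give the dual system: 2·y_coolant + 1·y_lathe time = 22 and 1·y_coolant + 6·y_lathe time = 44.
→ y_coolant = 8 and y_lathe time = 6.
Reduced cost of gears: c₃ − yᵀa₃ = 57.5 − (8·4 + 6·5) = 57.5 − 62 = -4.5.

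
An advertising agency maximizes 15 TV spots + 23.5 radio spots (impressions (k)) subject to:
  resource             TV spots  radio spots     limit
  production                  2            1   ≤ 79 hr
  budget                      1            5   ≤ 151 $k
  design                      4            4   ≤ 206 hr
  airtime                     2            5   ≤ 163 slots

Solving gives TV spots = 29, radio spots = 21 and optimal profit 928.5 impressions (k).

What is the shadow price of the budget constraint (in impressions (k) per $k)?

0

At the optimum: production uses 79 of 79 (binding); budget uses 134 of 151 (slack = 17); design uses 200 of 206 (slack = 6); airtime uses 163 of 163 (binding).
By complementary slackness, y = 0 for the non-binding constraints.
From A_Bᵀ y = c: 2·y_production + 2·y_airtime = 15; 1·y_production + 5·y_airtime = 23.5.
→ y_production = 3.5 and y_airtime = 4.
Shadow price of budget = 0.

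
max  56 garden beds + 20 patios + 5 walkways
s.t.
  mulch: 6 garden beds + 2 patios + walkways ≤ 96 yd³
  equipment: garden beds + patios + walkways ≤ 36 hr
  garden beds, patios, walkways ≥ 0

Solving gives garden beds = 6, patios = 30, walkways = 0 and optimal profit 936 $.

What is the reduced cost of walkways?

Both mulch and equipment are binding at x*.
The binding rows give the dual system: 6·y_mulch + 1·y_equipment = 56 and 2·y_mulch + 1·y_equipment = 20.
Solving: y_mulch = 9, y_equipment = 2.
Reduced cost of walkways: c₃ − yᵀa₃ = 5 − (9·1 + 2·1) = 5 − 11 = -6.

-6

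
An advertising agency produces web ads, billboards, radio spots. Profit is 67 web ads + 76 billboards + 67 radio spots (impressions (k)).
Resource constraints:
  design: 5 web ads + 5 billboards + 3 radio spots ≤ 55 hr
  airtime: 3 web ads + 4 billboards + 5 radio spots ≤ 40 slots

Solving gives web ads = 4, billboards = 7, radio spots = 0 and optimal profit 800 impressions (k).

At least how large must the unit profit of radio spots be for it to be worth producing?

Check each constraint at x*: design 55/55 (tight); airtime 40/40 (tight).
From A_Bᵀ y = c: 5·y_design + 3·y_airtime = 67; 5·y_design + 4·y_airtime = 76.
→ y_design = 8 and y_airtime = 9.
radio spots enters the basis when its profit ≥ yᵀa₃ = 8·3 + 9·5 = 69.

69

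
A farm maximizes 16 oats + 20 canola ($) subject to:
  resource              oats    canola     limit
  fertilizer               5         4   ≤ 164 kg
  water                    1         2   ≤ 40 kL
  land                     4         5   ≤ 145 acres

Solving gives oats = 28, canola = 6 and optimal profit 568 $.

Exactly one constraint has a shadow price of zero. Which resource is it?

fertilizer: 164/164 (binding)
water: 40/40 (binding)
land: 142/145 (slack 3)
By complementary slackness, a constraint with positive slack has shadow price 0 → land.

land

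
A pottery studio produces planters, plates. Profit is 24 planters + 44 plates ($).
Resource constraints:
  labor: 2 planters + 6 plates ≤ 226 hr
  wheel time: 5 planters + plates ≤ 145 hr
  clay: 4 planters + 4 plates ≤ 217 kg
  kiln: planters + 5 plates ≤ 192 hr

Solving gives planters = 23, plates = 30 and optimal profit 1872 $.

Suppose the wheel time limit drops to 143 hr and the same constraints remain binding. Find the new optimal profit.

1868

Check each constraint at x*: labor 226/226 (tight); wheel time 145/145 (tight); clay 212/217 (slack 5); kiln 173/192 (slack 19).
Slack constraints have shadow price 0 (complementary slackness).
From A_Bᵀ y = c: 2·y_labor + 5·y_wheel time = 24; 6·y_labor + 1·y_wheel time = 44.
This yields shadow prices y_labor = 7, y_wheel time = 2.
Δz = y_wheel time·Δb = 2 × (-2) = -4, so new z* = 1872 − 4 = 1868.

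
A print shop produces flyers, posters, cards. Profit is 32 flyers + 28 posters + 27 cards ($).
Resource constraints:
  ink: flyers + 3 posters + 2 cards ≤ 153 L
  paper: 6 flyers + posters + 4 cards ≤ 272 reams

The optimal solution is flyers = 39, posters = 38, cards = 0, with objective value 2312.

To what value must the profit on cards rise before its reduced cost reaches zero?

32

Check each constraint at x*: ink 153/153 (tight); paper 272/272 (tight).
Dual feasibility on the basic columns requires 1·y_ink + 6·y_paper = 32, 3·y_ink + 1·y_paper = 28.
This yields shadow prices y_ink = 8, y_paper = 4.
cards enters the basis when its profit ≥ yᵀa₃ = 8·2 + 4·4 = 32.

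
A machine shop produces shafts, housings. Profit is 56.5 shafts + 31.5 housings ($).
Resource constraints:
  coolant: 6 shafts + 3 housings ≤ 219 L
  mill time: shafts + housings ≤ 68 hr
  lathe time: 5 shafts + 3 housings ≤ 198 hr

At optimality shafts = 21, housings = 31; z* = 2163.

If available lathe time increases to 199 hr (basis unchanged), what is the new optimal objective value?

2169.5

At the optimum: coolant uses 219 of 219 (binding); mill time uses 52 of 68 (slack = 16); lathe time uses 198 of 198 (binding).
Since mill time is not tight, its dual is 0.
The binding rows give the dual system: 6·y_coolant + 5·y_lathe time = 56.5 and 3·y_coolant + 3·y_lathe time = 31.5.
→ y_coolant = 4 and y_lathe time = 6.5.
Δz = y_lathe time·Δb = 6.5 × (1) = 6.5, so new z* = 2163 + 6.5 = 2169.5.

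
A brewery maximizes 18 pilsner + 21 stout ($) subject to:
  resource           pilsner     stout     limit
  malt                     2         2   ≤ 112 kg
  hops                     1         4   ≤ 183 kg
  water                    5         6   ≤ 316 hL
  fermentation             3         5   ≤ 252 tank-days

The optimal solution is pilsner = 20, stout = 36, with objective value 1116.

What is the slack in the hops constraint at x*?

19

hops used = 1·20 + 4·36 = 164; slack = 183 − 164 = 19.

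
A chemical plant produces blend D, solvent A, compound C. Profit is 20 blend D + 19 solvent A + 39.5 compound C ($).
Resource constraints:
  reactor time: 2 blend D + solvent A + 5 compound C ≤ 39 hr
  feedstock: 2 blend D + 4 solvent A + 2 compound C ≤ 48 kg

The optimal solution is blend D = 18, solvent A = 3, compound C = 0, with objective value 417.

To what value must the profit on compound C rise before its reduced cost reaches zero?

41

Both reactor time and feedstock are binding at x*.
From A_Bᵀ y = c: 2·y_reactor time + 2·y_feedstock = 20; 1·y_reactor time + 4·y_feedstock = 19.
This yields shadow prices y_reactor time = 7, y_feedstock = 3.
compound C enters the basis when its profit ≥ yᵀa₃ = 7·5 + 3·2 = 41.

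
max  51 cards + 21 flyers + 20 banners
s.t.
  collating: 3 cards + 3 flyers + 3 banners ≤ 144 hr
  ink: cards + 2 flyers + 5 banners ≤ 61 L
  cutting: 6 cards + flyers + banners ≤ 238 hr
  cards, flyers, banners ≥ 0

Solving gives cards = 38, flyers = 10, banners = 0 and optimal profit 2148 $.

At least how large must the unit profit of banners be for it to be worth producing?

Check each constraint at x*: collating 144/144 (tight); ink 58/61 (slack 3); cutting 238/238 (tight).
By complementary slackness, y = 0 for the non-binding constraint.
From A_Bᵀ y = c: 3·y_collating + 6·y_cutting = 51; 3·y_collating + 1·y_cutting = 21.
→ y_collating = 5 and y_cutting = 6.
banners enters the basis when its profit ≥ yᵀa₃ = 5·3 + 6·1 = 21.

21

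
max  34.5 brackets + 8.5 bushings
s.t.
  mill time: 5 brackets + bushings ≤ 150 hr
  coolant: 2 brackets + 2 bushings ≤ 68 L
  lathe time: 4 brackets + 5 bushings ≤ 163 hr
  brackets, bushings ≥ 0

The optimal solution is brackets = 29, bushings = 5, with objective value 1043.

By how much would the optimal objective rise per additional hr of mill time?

6.5

Binding: mill time and coolant. Non-binding: lathe time (22 unused).
By complementary slackness, y = 0 for the non-binding constraint.
Dual feasibility on the basic columns requires 5·y_mill time + 2·y_coolant = 34.5, 1·y_mill time + 2·y_coolant = 8.5.
This yields shadow prices y_mill time = 6.5, y_coolant = 1.
Shadow price of mill time = 6.5.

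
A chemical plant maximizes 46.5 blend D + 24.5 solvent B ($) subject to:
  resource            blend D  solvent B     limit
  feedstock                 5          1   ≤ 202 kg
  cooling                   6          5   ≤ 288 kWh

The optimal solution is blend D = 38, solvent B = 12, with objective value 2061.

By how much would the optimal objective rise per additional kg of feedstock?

Both feedstock and cooling are binding at x*.
Dual feasibility on the basic columns requires 5·y_feedstock + 6·y_cooling = 46.5, 1·y_feedstock + 5·y_cooling = 24.5.
→ y_feedstock = 4.5 and y_cooling = 4.
Shadow price of feedstock = 4.5.

4.5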